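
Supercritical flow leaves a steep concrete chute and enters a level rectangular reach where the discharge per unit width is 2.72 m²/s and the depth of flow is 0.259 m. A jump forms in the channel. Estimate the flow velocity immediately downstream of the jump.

V₁ = q/y₁ = 2.72/0.259 = 10.5 m/s. Fr₁ = V₁/√(g·y₁) = 10.5/√(9.81×0.259) = 6.59.
By Bélanger, y₂/y₁ = ½[√(1 + 8Fr₁²) − 1] = ½[√348.3 − 1] = 8.83.
y₂ = 8.83 × 0.259 = 2.29 m.
V₂ = q/y₂ = 2.72/2.29 = 1.19 m/s.

V₂ = 1.19 m/s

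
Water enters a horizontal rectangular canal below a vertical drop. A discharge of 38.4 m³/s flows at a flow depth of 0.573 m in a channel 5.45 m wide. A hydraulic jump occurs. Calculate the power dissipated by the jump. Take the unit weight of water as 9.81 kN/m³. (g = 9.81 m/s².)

q = Q/b = 38.4/5.45 = 7.05 m²/s; V₁ = q/y₁ = 12.3 m/s. Fr₁ = V₁/√(g·y₁) = 5.19.
From the momentum equation for a rectangular channel, y₂/y₁ = ½[√(1 + 8Fr₁²) − 1] = ½[√216.2 − 1] = 6.85.
y₂ = 6.85 × 0.573 = 3.93 m.
Head loss: ΔE = (y₂ − y₁)³/(4y₁y₂) = (3.93 − 0.573)³/(4×0.573×3.93) = 37.7/9.00 = 4.19 m.
P = γ·Q·ΔE = 9.81 × 38.4 × 4.19 = 1578 kW.

P = 1578 kW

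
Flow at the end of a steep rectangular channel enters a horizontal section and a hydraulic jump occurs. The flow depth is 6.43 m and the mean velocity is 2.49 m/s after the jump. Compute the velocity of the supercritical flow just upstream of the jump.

V₁ = 14.8 m/s

Fr₂ = V₂/√(g·y₂) = 2.49/√(9.81×6.43) = 0.314.
Applying the sequent-depth relation in reverse, y₁/y₂ = ½[√(1 + 8Fr₂²) − 1] = ½[√1.786 − 1] = 0.168.
y₁ = 0.168 × 6.43 = 1.08 m.
V₁ = q/y₁ = 16.0/1.08 = 14.8 m/s.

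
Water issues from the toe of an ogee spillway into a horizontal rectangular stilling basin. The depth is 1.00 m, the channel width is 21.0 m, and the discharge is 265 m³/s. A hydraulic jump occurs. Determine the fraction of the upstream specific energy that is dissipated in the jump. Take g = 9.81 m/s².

q = Q/b = 265/21.0 = 12.6 m²/s; V₁ = q/y₁ = 12.6 m/s. Fr₁ = V₁/√(g·y₁) = 4.03.
By Bélanger, y₂/y₁ = ½[√(1 + 8Fr₁²) − 1] = ½[√130.9 − 1] = 5.22.
y₂ = 5.22 × 1.00 = 5.22 m.
E₁ = y₁ + V₁²/2g = 9.12 m. ΔE = (y₂ − y₁)³/(4y₁y₂) = 3.60 m. ΔE/E₁ = 3.60/9.12 = 0.395.

ΔE/E₁ = 0.395 (39.5%)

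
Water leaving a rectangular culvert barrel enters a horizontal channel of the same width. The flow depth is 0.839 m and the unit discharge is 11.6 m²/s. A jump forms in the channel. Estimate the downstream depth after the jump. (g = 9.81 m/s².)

y₂ = 5.31 m

V₁ = q/y₁ = 11.6/0.839 = 13.8 m/s. Fr₁ = V₁/√(g·y₁) = 13.8/√(9.81×0.839) = 4.82.
From the momentum equation for a rectangular channel, y₂/y₁ = ½[√(1 + 8Fr₁²) − 1] = ½[√186.8 − 1] = 6.33.
y₂ = 6.33 × 0.839 = 5.31 m.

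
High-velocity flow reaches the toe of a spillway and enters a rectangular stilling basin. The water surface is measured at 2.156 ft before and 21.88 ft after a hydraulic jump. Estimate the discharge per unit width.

For a rectangular channel the momentum equation gives q² = ½·g·y₁·y₂·(y₁ + y₂) = ½×32.2×2.156×21.88×24.04 = 18255.
q = √18255 = 135.1 ft²/s.

q = 135.1 ft²/s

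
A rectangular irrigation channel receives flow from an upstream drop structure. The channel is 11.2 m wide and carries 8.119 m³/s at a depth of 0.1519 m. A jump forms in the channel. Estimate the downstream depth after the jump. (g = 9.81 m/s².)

y₂ = 0.7673 m

q = Q/b = 8.119/11.2 = 0.7249 m²/s; V₁ = q/y₁ = 4.772 m/s. Fr₁ = V₁/√(g·y₁) = 3.909.
Bélanger equation: y₂/y₁ = ½[√(1 + 8Fr₁²) − 1] = ½[√123.27 − 1] = 5.051.
y₂ = 5.051 × 0.1519 = 0.7673 m.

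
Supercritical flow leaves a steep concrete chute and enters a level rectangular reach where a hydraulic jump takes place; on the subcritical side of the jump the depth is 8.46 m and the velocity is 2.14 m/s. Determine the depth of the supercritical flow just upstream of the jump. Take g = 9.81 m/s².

y₁ = 0.849 m

Fr₂ = V₂/√(g·y₂) = 2.14/√(9.81×8.46) = 0.235.
From the momentum equation (using Fr₂), y₁/y₂ = ½[√(1 + 8Fr₂²) − 1] = ½[√1.441 − 1] = 0.100.
y₁ = 0.100 × 8.46 = 0.849 m.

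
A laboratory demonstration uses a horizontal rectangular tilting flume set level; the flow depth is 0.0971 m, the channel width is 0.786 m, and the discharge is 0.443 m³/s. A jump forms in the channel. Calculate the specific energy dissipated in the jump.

q = Q/b = 0.443/0.786 = 0.564 m²/s; V₁ = q/y₁ = 5.80 m/s. Fr₁ = V₁/√(g·y₁) = 5.95.
By Bélanger, y₂/y₁ = ½[√(1 + 8Fr₁²) − 1] = ½[√284.0 − 1] = 7.93.
y₂ = 7.93 × 0.0971 = 0.770 m.
Head loss: ΔE = (y₂ − y₁)³/(4y₁y₂) = (0.770 − 0.0971)³/(4×0.0971×0.770) = 0.304/0.299 = 1.02 m.

ΔE = 1.02 m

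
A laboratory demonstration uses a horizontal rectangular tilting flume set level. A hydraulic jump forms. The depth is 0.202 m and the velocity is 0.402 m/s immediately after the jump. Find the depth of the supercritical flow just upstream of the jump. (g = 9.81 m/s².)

y₁ = 0.0288 m

Fr₂ = V₂/√(g·y₂) = 0.402/√(9.81×0.202) = 0.286.
From the momentum equation (using Fr₂), y₁/y₂ = ½[√(1 + 8Fr₂²) − 1] = ½[√1.652 − 1] = 0.143.
y₁ = 0.143 × 0.202 = 0.0288 m.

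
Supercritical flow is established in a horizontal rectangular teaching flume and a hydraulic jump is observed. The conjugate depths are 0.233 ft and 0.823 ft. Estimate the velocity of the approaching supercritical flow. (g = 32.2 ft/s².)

V₁ = 7.75 ft/s

For a rectangular channel the momentum equation gives q² = ½·g·y₁·y₂·(y₁ + y₂) = ½×32.2×0.233×0.823×1.06 = 3.26.
q = √3.26 = 1.81 ft²/s.
V₁ = q/y₁ = 1.81/0.233 = 7.75 ft/s.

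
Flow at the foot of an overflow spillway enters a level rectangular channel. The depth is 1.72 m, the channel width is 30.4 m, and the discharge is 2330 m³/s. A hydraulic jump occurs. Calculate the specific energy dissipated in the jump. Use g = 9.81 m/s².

ΔE = 76.9 m

q = Q/b = 2330/30.4 = 76.6 m²/s; V₁ = q/y₁ = 44.6 m/s. Fr₁ = V₁/√(g·y₁) = 10.8.
By Bélanger, y₂/y₁ = ½[√(1 + 8Fr₁²) − 1] = ½[√942.5 − 1] = 14.8.
y₂ = 14.8 × 1.72 = 25.5 m.
V₂ = q/y₂ = 76.6/25.5 = 3.00 m/s. E₁ = y₁ + V₁²/2g = 103 m; E₂ = y₂ + V₂²/2g = 26.0 m. ΔE = E₁ − E₂ = 76.9 m.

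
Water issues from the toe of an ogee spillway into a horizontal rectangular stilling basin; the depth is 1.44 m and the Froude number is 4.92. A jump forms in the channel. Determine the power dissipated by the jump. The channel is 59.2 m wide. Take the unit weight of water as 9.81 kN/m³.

Fr₁ = 4.92 (given).
Conjugate-depth relation: y₂/y₁ = ½[√(1 + 8Fr₁²) − 1] = ½[√194.7 − 1] = 6.48.
y₂ = 6.48 × 1.44 = 9.33 m.
V₁ = Fr₁·√(g·y₁) = 4.92×√(9.81×1.44) = 18.5 m/s; q = V₁·y₁ = 26.6 m²/s. V₂ = q/y₂ = 26.6/9.33 = 2.86 m/s. E₁ = y₁ + V₁²/2g = 18.9 m; E₂ = y₂ + V₂²/2g = 9.74 m. ΔE = E₁ − E₂ = 9.13 m.
Q = q·b = 26.6 × 59.2 = 1576 m³/s. P = γ·Q·ΔE = 9.81 × 1576 × 9.13 = 141156 kW.

P = 141156 kW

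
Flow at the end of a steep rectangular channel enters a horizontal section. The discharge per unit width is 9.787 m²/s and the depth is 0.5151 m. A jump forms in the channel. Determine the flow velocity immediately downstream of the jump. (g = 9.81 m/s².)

V₂ = 1.657 m/s

V₁ = q/y₁ = 9.787/0.5151 = 19.00 m/s. Fr₁ = V₁/√(g·y₁) = 19.00/√(9.81×0.5151) = 8.452.
From the momentum equation for a rectangular channel, y₂/y₁ = ½[√(1 + 8Fr₁²) − 1] = ½[√572.54 − 1] = 11.46.
y₂ = 11.46 × 0.5151 = 5.905 m.
V₂ = q/y₂ = 9.787/5.905 = 1.657 m/s.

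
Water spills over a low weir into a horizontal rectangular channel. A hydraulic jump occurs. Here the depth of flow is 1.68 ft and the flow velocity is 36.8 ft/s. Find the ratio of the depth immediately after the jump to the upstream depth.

Fr₁ = V₁/√(g·y₁) = 36.8/√(32.2×1.68) = 5.00.
Conjugate-depth relation: y₂/y₁ = ½[√(1 + 8Fr₁²) − 1] = ½[√201.3 − 1] = 6.59.

y₂/y₁ = 6.59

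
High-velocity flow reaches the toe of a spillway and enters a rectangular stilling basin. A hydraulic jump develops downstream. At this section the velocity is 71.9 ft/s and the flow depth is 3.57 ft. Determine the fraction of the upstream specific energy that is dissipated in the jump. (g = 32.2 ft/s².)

Fr₁ = V₁/√(g·y₁) = 71.9/√(32.2×3.57) = 6.71.
Bélanger equation: y₂/y₁ = ½[√(1 + 8Fr₁²) − 1] = ½[√360.8 − 1] = 9.00.
y₂ = 9.00 × 3.57 = 32.1 ft.
E₁ = y₁ + V₁²/2g = 83.8 ft. ΔE = (y₂ − y₁)³/(4y₁y₂) = 50.7 ft. ΔE/E₁ = 50.7/83.8 = 0.605.

ΔE/E₁ = 0.605 (60.5%)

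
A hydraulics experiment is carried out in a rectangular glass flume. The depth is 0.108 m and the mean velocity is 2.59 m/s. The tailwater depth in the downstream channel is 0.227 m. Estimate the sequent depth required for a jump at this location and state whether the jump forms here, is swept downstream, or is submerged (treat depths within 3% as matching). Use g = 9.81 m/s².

y₂ = 0.334 m; the jump is swept downstream

Fr₁ = V₁/√(g·y₁) = 2.59/√(9.81×0.108) = 2.52.
By Bélanger, y₂/y₁ = ½[√(1 + 8Fr₁²) − 1] = ½[√51.65 − 1] = 3.09.
y₂ = 3.09 × 0.108 = 0.334 m.
Tailwater y_tw = 0.227 m: y_tw < y₂, so the jump is swept downstream.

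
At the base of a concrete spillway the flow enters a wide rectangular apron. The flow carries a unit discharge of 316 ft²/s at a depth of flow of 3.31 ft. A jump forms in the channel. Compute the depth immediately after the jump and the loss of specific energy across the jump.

y₂ = 41.7 ft; ΔE = 102 ft

V₁ = q/y₁ = 316/3.31 = 95.5 ft/s. Fr₁ = V₁/√(g·y₁) = 95.5/√(32.2×3.31) = 9.25.
Sequent-depth ratio: y₂/y₁ = ½[√(1 + 8Fr₁²) − 1] = ½[√685.1 − 1] = 12.6.
y₂ = 12.6 × 3.31 = 41.7 ft.
V₂ = q/y₂ = 316/41.7 = 7.58 ft/s. E₁ = y₁ + V₁²/2g = 145 ft; E₂ = y₂ + V₂²/2g = 42.6 ft. ΔE = E₁ − E₂ = 102 ft.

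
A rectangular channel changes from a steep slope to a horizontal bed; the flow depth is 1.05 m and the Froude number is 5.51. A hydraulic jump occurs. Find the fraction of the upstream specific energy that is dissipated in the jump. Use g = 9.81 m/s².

ΔE/E₁ = 0.531 (53.1%)

Fr₁ = 5.51 (given).
Bélanger equation: y₂/y₁ = ½[√(1 + 8Fr₁²) − 1] = ½[√243.9 − 1] = 7.31.
y₂ = 7.31 × 1.05 = 7.67 m.
E₁ = y₁(1 + Fr₁²/2) = 1.05×(1 + 5.51²/2) = 17.0 m. ΔE = (y₂ − y₁)³/(4y₁y₂) = 9.02 m. ΔE/E₁ = 9.02/17.0 = 0.531.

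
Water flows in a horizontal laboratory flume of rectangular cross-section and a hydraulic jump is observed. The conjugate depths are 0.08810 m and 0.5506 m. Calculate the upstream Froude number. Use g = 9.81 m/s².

Fr₁ = 4.760

For a rectangular channel the momentum equation gives q² = ½·g·y₁·y₂·(y₁ + y₂) = ½×9.81×0.08810×0.5506×0.6387 = 0.1520.
q = √0.1520 = 0.3898 m²/s.
V₁ = q/y₁ = 4.425 m/s; Fr₁ = V₁/√(g·y₁) = 4.760.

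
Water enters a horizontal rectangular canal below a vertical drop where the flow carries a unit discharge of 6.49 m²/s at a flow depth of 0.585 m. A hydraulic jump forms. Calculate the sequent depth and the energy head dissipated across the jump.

V₁ = q/y₁ = 6.49/0.585 = 11.1 m/s. Fr₁ = V₁/√(g·y₁) = 11.1/√(9.81×0.585) = 4.63.
From the momentum equation for a rectangular channel, y₂/y₁ = ½[√(1 + 8Fr₁²) − 1] = ½[√172.6 − 1] = 6.07.
y₂ = 6.07 × 0.585 = 3.55 m.
V₂ = q/y₂ = 6.49/3.55 = 1.83 m/s. E₁ = y₁ + V₁²/2g = 6.86 m; E₂ = y₂ + V₂²/2g = 3.72 m. ΔE = E₁ − E₂ = 3.14 m.

y₂ = 3.55 m; ΔE = 3.14 m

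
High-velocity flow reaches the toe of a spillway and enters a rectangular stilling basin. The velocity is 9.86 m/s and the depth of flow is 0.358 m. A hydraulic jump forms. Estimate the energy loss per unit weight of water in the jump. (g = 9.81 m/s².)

Fr₁ = V₁/√(g·y₁) = 9.86/√(9.81×0.358) = 5.26.
By Bélanger, y₂/y₁ = ½[√(1 + 8Fr₁²) − 1] = ½[√222.5 − 1] = 6.96.
y₂ = 6.96 × 0.358 = 2.49 m.
q = V₁·y₁ = 9.86 × 0.358 = 3.53 m²/s. V₂ = q/y₂ = 3.53/2.49 = 1.42 m/s. E₁ = y₁ + V₁²/2g = 5.31 m; E₂ = y₂ + V₂²/2g = 2.59 m. ΔE = E₁ − E₂ = 2.72 m.

ΔE = 2.72 m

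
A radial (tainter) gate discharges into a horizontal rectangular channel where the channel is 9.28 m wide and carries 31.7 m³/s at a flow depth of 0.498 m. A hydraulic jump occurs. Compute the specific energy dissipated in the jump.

q = Q/b = 31.7/9.28 = 3.42 m²/s; V₁ = q/y₁ = 6.86 m/s. Fr₁ = V₁/√(g·y₁) = 3.10.
By Bélanger, y₂/y₁ = ½[√(1 + 8Fr₁²) − 1] = ½[√78.05 − 1] = 3.92.
y₂ = 3.92 × 0.498 = 1.95 m.
Head loss: ΔE = (y₂ − y₁)³/(4y₁y₂) = (1.95 − 0.498)³/(4×0.498×1.95) = 3.07/3.89 = 0.789 m.

ΔE = 0.789 m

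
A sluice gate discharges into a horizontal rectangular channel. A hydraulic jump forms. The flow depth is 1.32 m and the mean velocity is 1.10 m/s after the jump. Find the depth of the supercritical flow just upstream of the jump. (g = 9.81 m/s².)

Fr₂ = V₂/√(g·y₂) = 1.10/√(9.81×1.32) = 0.306.
The Bélanger relation is symmetric: y₁/y₂ = ½[√(1 + 8Fr₂²) − 1] = ½[√1.748 − 1] = 0.161.
y₁ = 0.161 × 1.32 = 0.212 m.

y₁ = 0.212 m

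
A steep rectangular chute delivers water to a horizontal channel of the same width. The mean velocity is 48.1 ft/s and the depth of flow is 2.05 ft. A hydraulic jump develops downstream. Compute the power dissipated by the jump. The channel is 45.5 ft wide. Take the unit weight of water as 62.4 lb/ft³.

Fr₁ = V₁/√(g·y₁) = 48.1/√(32.2×2.05) = 5.92.
From the momentum equation for a rectangular channel, y₂/y₁ = ½[√(1 + 8Fr₁²) − 1] = ½[√281.4 − 1] = 7.89.
y₂ = 7.89 × 2.05 = 16.2 ft.
q = V₁·y₁ = 48.1 × 2.05 = 98.6 ft²/s. V₂ = q/y₂ = 98.6/16.2 = 6.10 ft/s. E₁ = y₁ + V₁²/2g = 38.0 ft; E₂ = y₂ + V₂²/2g = 16.7 ft. ΔE = E₁ − E₂ = 21.2 ft.
Q = q·b = 98.6 × 45.5 = 4487 cfs. P = γ·Q·ΔE/550 = 62.4 × 4487 × 21.2 / 550 = 10806 hp.

P = 10806 hp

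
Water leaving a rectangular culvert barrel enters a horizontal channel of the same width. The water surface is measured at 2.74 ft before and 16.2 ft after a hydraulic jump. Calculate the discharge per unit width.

q = 116 ft²/s

For a rectangular channel the momentum equation gives q² = ½·g·y₁·y₂·(y₁ + y₂) = ½×32.2×2.74×16.2×18.9 = 13535.
q = √13535 = 116 ft²/s.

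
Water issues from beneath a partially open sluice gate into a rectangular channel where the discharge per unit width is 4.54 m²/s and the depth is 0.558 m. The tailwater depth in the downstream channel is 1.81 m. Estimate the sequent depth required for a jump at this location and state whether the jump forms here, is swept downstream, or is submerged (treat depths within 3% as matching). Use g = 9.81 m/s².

V₁ = q/y₁ = 4.54/0.558 = 8.14 m/s. Fr₁ = V₁/√(g·y₁) = 8.14/√(9.81×0.558) = 3.48.
Sequent-depth ratio: y₂/y₁ = ½[√(1 + 8Fr₁²) − 1] = ½[√97.75 − 1] = 4.44.
y₂ = 4.44 × 0.558 = 2.48 m.
Tailwater y_tw = 1.81 m: y_tw < y₂, so the jump is swept downstream.

y₂ = 2.48 m; the jump is swept downstream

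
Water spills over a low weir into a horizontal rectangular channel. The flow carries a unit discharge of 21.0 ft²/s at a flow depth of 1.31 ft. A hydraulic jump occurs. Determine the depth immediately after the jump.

y₂ = 3.96 ft

V₁ = q/y₁ = 21.0/1.31 = 16.0 ft/s. Fr₁ = V₁/√(g·y₁) = 16.0/√(32.2×1.31) = 2.47.
By Bélanger, y₂/y₁ = ½[√(1 + 8Fr₁²) − 1] = ½[√49.74 − 1] = 3.03.
y₂ = 3.03 × 1.31 = 3.96 ft.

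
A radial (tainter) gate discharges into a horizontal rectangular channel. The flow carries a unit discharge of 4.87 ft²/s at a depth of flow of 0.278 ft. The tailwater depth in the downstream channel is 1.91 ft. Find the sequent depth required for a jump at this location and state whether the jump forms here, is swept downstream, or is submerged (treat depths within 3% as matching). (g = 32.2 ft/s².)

V₁ = q/y₁ = 4.87/0.278 = 17.5 ft/s. Fr₁ = V₁/√(g·y₁) = 17.5/√(32.2×0.278) = 5.86.
Bélanger equation: y₂/y₁ = ½[√(1 + 8Fr₁²) − 1] = ½[√275.3 − 1] = 7.80.
y₂ = 7.80 × 0.278 = 2.17 ft.
Tailwater y_tw = 1.91 ft: y_tw < y₂, so the jump is swept downstream.

y₂ = 2.17 ft; the jump is swept downstream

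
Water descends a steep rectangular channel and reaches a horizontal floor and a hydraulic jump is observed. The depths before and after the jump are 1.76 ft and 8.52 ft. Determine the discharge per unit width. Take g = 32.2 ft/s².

For a rectangular channel the momentum equation gives q² = ½·g·y₁·y₂·(y₁ + y₂) = ½×32.2×1.76×8.52×10.3 = 2482.
q = √2482 = 49.8 ft²/s.

q = 49.8 ft²/s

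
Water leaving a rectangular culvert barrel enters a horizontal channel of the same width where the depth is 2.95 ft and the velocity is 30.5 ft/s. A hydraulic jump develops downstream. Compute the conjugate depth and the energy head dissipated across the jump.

y₂ = 11.7 ft; ΔE = 4.81 ft

Fr₁ = V₁/√(g·y₁) = 30.5/√(32.2×2.95) = 3.13.
Conjugate-depth relation: y₂/y₁ = ½[√(1 + 8Fr₁²) − 1] = ½[√79.35 − 1] = 3.95.
y₂ = 3.95 × 2.95 = 11.7 ft.
q = V₁·y₁ = 30.5 × 2.95 = 90.0 ft²/s. V₂ = q/y₂ = 90.0/11.7 = 7.71 ft/s. E₁ = y₁ + V₁²/2g = 17.4 ft; E₂ = y₂ + V₂²/2g = 12.6 ft. ΔE = E₁ − E₂ = 4.81 ft.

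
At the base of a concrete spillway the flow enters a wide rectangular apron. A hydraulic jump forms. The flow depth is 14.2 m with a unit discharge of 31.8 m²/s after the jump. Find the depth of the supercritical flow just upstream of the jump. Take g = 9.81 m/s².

y₁ = 0.958 m

V₂ = q/y₂ = 31.8/14.2 = 2.24 m/s; Fr₂ = V₂/√(g·y₂) = 0.190.
Applying the sequent-depth relation in reverse, y₁/y₂ = ½[√(1 + 8Fr₂²) − 1] = ½[√1.288 − 1] = 0.0675.
y₁ = 0.0675 × 14.2 = 0.958 m.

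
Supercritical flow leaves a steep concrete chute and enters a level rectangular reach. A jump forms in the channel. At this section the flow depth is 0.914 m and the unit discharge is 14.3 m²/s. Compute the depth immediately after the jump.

V₁ = q/y₁ = 14.3/0.914 = 15.6 m/s. Fr₁ = V₁/√(g·y₁) = 15.6/√(9.81×0.914) = 5.22.
From the momentum equation for a rectangular channel, y₂/y₁ = ½[√(1 + 8Fr₁²) − 1] = ½[√219.4 − 1] = 6.91.
y₂ = 6.91 × 0.914 = 6.31 m.

y₂ = 6.31 m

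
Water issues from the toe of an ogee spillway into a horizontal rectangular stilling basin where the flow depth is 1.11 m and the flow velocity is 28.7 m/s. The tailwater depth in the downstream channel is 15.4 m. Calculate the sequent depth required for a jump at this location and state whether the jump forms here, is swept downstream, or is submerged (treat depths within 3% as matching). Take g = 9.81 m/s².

y₂ = 13.1 m; the jump is submerged

Fr₁ = V₁/√(g·y₁) = 28.7/√(9.81×1.11) = 8.70.
From the momentum equation for a rectangular channel, y₂/y₁ = ½[√(1 + 8Fr₁²) − 1] = ½[√606.1 − 1] = 11.8.
y₂ = 11.8 × 1.11 = 13.1 m.
Tailwater y_tw = 15.4 m: y_tw > y₂, so the jump is submerged.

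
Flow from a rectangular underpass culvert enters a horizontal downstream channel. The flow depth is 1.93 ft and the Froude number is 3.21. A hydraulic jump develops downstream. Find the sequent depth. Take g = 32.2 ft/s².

y₂ = 7.85 ft

Fr₁ = 3.21 (given).
Bélanger equation: y₂/y₁ = ½[√(1 + 8Fr₁²) − 1] = ½[√83.43 − 1] = 4.07.
y₂ = 4.07 × 1.93 = 7.85 ft.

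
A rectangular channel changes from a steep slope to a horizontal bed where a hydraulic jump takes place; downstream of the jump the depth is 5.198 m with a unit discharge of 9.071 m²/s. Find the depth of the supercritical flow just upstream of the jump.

y₁ = 0.5604 m

V₂ = q/y₂ = 9.071/5.198 = 1.745 m/s; Fr₂ = V₂/√(g·y₂) = 0.2444.
From the momentum equation (using Fr₂), y₁/y₂ = ½[√(1 + 8Fr₂²) − 1] = ½[√1.4778 − 1] = 0.1078.
y₁ = 0.1078 × 5.198 = 0.5604 m.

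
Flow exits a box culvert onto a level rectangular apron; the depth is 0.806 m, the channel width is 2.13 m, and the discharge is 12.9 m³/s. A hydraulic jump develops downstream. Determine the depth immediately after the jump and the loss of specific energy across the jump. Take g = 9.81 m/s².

y₂ = 2.67 m; ΔE = 0.752 m

q = Q/b = 12.9/2.13 = 6.06 m²/s; V₁ = q/y₁ = 7.51 m/s. Fr₁ = V₁/√(g·y₁) = 2.67.
By Bélanger, y₂/y₁ = ½[√(1 + 8Fr₁²) − 1] = ½[√58.13 − 1] = 3.31.
y₂ = 3.31 × 0.806 = 2.67 m.
Head loss: ΔE = (y₂ − y₁)³/(4y₁y₂) = (2.67 − 0.806)³/(4×0.806×2.67) = 6.47/8.61 = 0.752 m.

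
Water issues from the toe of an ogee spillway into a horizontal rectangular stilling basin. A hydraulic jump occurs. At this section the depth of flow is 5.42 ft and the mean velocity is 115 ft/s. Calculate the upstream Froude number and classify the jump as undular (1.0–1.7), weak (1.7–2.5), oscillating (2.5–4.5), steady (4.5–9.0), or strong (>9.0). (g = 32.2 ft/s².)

Fr₁ = 8.71; steady jump

Fr₁ = V₁/√(g·y₁) = 115/√(32.2×5.42) = 8.71.
Fr₁ = 8.71 lies in the steady range.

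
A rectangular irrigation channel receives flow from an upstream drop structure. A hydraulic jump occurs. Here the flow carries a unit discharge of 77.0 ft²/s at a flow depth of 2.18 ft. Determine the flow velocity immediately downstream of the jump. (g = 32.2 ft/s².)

V₁ = q/y₁ = 77.0/2.18 = 35.3 ft/s. Fr₁ = V₁/√(g·y₁) = 35.3/√(32.2×2.18) = 4.22.
Bélanger equation: y₂/y₁ = ½[√(1 + 8Fr₁²) − 1] = ½[√143.2 − 1] = 5.48.
y₂ = 5.48 × 2.18 = 12.0 ft.
V₂ = q/y₂ = 77.0/12.0 = 6.44 ft/s.

V₂ = 6.44 ft/s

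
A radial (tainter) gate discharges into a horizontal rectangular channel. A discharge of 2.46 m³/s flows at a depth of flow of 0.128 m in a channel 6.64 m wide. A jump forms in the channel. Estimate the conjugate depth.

q = Q/b = 2.46/6.64 = 0.370 m²/s; V₁ = q/y₁ = 2.89 m/s. Fr₁ = V₁/√(g·y₁) = 2.58.
By Bélanger, y₂/y₁ = ½[√(1 + 8Fr₁²) − 1] = ½[√54.37 − 1] = 3.19.
y₂ = 3.19 × 0.128 = 0.408 m.

y₂ = 0.408 m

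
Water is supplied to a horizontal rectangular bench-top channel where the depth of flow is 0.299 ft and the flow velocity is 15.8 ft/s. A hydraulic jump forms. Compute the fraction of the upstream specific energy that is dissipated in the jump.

Fr₁ = V₁/√(g·y₁) = 15.8/√(32.2×0.299) = 5.09.
Conjugate-depth relation: y₂/y₁ = ½[√(1 + 8Fr₁²) − 1] = ½[√208.4 − 1] = 6.72.
y₂ = 6.72 × 0.299 = 2.01 ft.
E₁ = y₁ + V₁²/2g = 4.18 ft. ΔE = (y₂ − y₁)³/(4y₁y₂) = 2.08 ft. ΔE/E₁ = 2.08/4.18 = 0.498.

ΔE/E₁ = 0.498 (49.8%)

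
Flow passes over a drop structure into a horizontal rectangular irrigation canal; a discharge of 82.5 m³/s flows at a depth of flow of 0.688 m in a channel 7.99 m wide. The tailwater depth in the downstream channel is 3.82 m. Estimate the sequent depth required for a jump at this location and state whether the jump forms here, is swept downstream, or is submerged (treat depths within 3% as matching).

y₂ = 5.29 m; the jump is swept downstream

q = Q/b = 82.5/7.99 = 10.3 m²/s; V₁ = q/y₁ = 15.0 m/s. Fr₁ = V₁/√(g·y₁) = 5.78.
Conjugate-depth relation: y₂/y₁ = ½[√(1 + 8Fr₁²) − 1] = ½[√268.0 − 1] = 7.68.
y₂ = 7.68 × 0.688 = 5.29 m.
Tailwater y_tw = 3.82 m: y_tw < y₂, so the jump is swept downstream.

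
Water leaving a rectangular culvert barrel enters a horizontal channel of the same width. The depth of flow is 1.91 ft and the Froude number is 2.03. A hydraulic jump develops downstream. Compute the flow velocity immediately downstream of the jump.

V₂ = 6.59 ft/s

Fr₁ = 2.03 (given).
By Bélanger, y₂/y₁ = ½[√(1 + 8Fr₁²) − 1] = ½[√33.97 − 1] = 2.41.
y₂ = 2.41 × 1.91 = 4.61 ft.
V₁ = Fr₁·√(g·y₁) = 2.03×√(32.2×1.91) = 15.9 ft/s; q = V₁·y₁ = 30.4 ft²/s.
V₂ = q/y₂ = 30.4/4.61 = 6.59 ft/s.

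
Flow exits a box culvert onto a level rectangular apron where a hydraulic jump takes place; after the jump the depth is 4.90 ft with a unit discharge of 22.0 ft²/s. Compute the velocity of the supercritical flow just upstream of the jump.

V₁ = 21.3 ft/s

V₂ = q/y₂ = 22.0/4.90 = 4.49 ft/s; Fr₂ = V₂/√(g·y₂) = 0.357.
From the momentum equation (using Fr₂), y₁/y₂ = ½[√(1 + 8Fr₂²) − 1] = ½[√2.022 − 1] = 0.211.
y₁ = 0.211 × 4.90 = 1.03 ft.
V₁ = q/y₁ = 22.0/1.03 = 21.3 ft/s.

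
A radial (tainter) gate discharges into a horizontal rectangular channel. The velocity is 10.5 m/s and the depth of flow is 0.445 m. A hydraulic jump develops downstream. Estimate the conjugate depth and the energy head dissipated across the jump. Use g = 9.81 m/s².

Fr₁ = V₁/√(g·y₁) = 10.5/√(9.81×0.445) = 5.03.
Bélanger equation: y₂/y₁ = ½[√(1 + 8Fr₁²) − 1] = ½[√203.0 − 1] = 6.62.
y₂ = 6.62 × 0.445 = 2.95 m.
Head loss: ΔE = (y₂ − y₁)³/(4y₁y₂) = (2.95 − 0.445)³/(4×0.445×2.95) = 15.7/5.25 = 2.99 m.

y₂ = 2.95 m; ΔE = 2.99 m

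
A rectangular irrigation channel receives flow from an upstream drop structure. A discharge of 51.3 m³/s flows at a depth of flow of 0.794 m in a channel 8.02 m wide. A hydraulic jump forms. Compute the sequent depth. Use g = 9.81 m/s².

q = Q/b = 51.3/8.02 = 6.40 m²/s; V₁ = q/y₁ = 8.06 m/s. Fr₁ = V₁/√(g·y₁) = 2.89.
From the momentum equation for a rectangular channel, y₂/y₁ = ½[√(1 + 8Fr₁²) − 1] = ½[√67.66 − 1] = 3.61.
y₂ = 3.61 × 0.794 = 2.87 m.

y₂ = 2.87 m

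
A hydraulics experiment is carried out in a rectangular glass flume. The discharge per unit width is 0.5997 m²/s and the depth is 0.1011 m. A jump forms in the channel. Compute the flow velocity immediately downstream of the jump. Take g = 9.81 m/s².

V₂ = 0.7472 m/s

V₁ = q/y₁ = 0.5997/0.1011 = 5.932 m/s. Fr₁ = V₁/√(g·y₁) = 5.932/√(9.81×0.1011) = 5.956.
By Bélanger, y₂/y₁ = ½[√(1 + 8Fr₁²) − 1] = ½[√284.82 − 1] = 7.938.
y₂ = 7.938 × 0.1011 = 0.8026 m.
V₂ = q/y₂ = 0.5997/0.8026 = 0.7472 m/s.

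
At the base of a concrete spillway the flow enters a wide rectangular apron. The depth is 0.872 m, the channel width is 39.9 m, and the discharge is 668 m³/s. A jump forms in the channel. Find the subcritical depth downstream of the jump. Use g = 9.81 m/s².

q = Q/b = 668/39.9 = 16.7 m²/s; V₁ = q/y₁ = 19.2 m/s. Fr₁ = V₁/√(g·y₁) = 6.56.
By Bélanger, y₂/y₁ = ½[√(1 + 8Fr₁²) − 1] = ½[√345.7 − 1] = 8.80.
y₂ = 8.80 × 0.872 = 7.67 m.

y₂ = 7.67 m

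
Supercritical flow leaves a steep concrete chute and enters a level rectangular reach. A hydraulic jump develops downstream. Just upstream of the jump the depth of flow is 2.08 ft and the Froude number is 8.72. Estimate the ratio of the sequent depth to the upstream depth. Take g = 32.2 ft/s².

y₂/y₁ = 11.8

Fr₁ = 8.72 (given).
Sequent-depth ratio: y₂/y₁ = ½[√(1 + 8Fr₁²) − 1] = ½[√609.3 − 1] = 11.8.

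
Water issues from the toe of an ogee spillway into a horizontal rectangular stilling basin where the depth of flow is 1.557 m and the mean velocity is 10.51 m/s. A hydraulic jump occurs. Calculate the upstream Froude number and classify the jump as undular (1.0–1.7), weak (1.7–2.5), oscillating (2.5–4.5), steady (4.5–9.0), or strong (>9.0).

Fr₁ = 2.689; oscillating jump

Fr₁ = V₁/√(g·y₁) = 10.51/√(9.81×1.557) = 2.689.
Fr₁ = 2.689 lies in the oscillating range.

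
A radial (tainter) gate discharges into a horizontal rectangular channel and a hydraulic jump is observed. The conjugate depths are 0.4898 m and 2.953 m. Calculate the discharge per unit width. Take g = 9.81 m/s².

q = 4.942 m²/s

For a rectangular channel the momentum equation gives q² = ½·g·y₁·y₂·(y₁ + y₂) = ½×9.81×0.4898×2.953×3.443 = 24.42.
q = √24.42 = 4.942 m²/s.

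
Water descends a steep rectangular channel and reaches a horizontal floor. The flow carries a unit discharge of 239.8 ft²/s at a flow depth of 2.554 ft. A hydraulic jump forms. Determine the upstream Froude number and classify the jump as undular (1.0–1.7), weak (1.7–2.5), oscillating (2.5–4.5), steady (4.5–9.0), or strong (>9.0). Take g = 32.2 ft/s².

Fr₁ = 10.35; strong jump

V₁ = q/y₁ = 239.8/2.554 = 93.89 ft/s. Fr₁ = V₁/√(g·y₁) = 93.89/√(32.2×2.554) = 10.35.
Fr₁ = 10.35 lies in the strong range.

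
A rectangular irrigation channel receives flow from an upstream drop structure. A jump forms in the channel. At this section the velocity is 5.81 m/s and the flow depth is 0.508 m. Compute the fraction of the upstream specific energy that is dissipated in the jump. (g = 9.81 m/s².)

Fr₁ = V₁/√(g·y₁) = 5.81/√(9.81×0.508) = 2.60.
By Bélanger, y₂/y₁ = ½[√(1 + 8Fr₁²) − 1] = ½[√55.19 − 1] = 3.21.
y₂ = 3.21 × 0.508 = 1.63 m.
E₁ = y₁ + V₁²/2g = 2.23 m. ΔE = (y₂ − y₁)³/(4y₁y₂) = 0.429 m. ΔE/E₁ = 0.429/2.23 = 0.193.

ΔE/E₁ = 0.193 (19.3%)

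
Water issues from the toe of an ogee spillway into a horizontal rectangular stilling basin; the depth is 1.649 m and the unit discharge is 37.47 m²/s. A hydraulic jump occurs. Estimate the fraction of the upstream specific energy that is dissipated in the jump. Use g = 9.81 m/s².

ΔE/E₁ = 0.541 (54.1%)

V₁ = q/y₁ = 37.47/1.649 = 22.72 m/s. Fr₁ = V₁/√(g·y₁) = 22.72/√(9.81×1.649) = 5.650.
Bélanger equation: y₂/y₁ = ½[√(1 + 8Fr₁²) − 1] = ½[√256.34 − 1] = 7.505.
y₂ = 7.505 × 1.649 = 12.38 m.
E₁ = y₁ + V₁²/2g = 27.97 m. ΔE = (y₂ − y₁)³/(4y₁y₂) = 15.12 m. ΔE/E₁ = 15.12/27.97 = 0.541.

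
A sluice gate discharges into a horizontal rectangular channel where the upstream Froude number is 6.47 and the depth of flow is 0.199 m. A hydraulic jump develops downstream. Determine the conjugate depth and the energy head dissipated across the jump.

y₂ = 1.72 m; ΔE = 2.58 m

Fr₁ = 6.47 (given).
Conjugate-depth relation: y₂/y₁ = ½[√(1 + 8Fr₁²) − 1] = ½[√335.9 − 1] = 8.66.
y₂ = 8.66 × 0.199 = 1.72 m.
Head loss: ΔE = (y₂ − y₁)³/(4y₁y₂) = (1.72 − 0.199)³/(4×0.199×1.72) = 3.55/1.37 = 2.58 m.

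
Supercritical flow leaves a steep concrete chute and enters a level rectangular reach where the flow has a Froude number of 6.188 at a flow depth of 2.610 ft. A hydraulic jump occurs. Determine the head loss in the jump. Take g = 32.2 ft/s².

ΔE = 30.28 ft

Fr₁ = 6.188 (given).
Conjugate-depth relation: y₂/y₁ = ½[√(1 + 8Fr₁²) − 1] = ½[√307.33 − 1] = 8.265.
y₂ = 8.265 × 2.610 = 21.57 ft.
Head loss: ΔE = (y₂ − y₁)³/(4y₁y₂) = (21.57 − 2.610)³/(4×2.610×21.57) = 6819/225.2 = 30.28 ft.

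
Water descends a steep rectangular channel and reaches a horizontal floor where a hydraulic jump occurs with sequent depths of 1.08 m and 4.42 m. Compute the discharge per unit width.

For a rectangular channel the momentum equation gives q² = ½·g·y₁·y₂·(y₁ + y₂) = ½×9.81×1.08×4.42×5.50 = 129.
q = √129 = 11.3 m²/s.

q = 11.3 m²/s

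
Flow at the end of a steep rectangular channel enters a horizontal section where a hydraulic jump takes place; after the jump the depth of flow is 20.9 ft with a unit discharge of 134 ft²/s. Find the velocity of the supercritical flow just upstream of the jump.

V₂ = q/y₂ = 134/20.9 = 6.41 ft/s; Fr₂ = V₂/√(g·y₂) = 0.247.
The Bélanger relation is symmetric: y₁/y₂ = ½[√(1 + 8Fr₂²) − 1] = ½[√1.489 − 1] = 0.110.
y₁ = 0.110 × 20.9 = 2.30 ft.
V₁ = q/y₁ = 134/2.30 = 58.3 ft/s.

V₁ = 58.3 ft/s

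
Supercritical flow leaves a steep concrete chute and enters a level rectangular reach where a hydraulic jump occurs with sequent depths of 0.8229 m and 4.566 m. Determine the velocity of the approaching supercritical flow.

For a rectangular channel the momentum equation gives q² = ½·g·y₁·y₂·(y₁ + y₂) = ½×9.81×0.8229×4.566×5.389 = 99.32.
q = √99.32 = 9.966 m²/s.
V₁ = q/y₁ = 9.966/0.8229 = 12.11 m/s.

V₁ = 12.11 m/s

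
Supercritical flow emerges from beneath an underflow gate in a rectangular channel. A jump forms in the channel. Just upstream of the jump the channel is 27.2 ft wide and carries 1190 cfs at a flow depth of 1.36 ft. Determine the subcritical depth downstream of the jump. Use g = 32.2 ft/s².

y₂ = 8.69 ft

q = Q/b = 1190/27.2 = 43.8 ft²/s; V₁ = q/y₁ = 32.2 ft/s. Fr₁ = V₁/√(g·y₁) = 4.86.
By Bélanger, y₂/y₁ = ½[√(1 + 8Fr₁²) − 1] = ½[√190.0 − 1] = 6.39.
y₂ = 6.39 × 1.36 = 8.69 ft.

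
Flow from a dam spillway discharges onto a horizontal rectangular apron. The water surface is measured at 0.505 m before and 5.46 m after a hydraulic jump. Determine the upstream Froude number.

For a rectangular channel the momentum equation gives q² = ½·g·y₁·y₂·(y₁ + y₂) = ½×9.81×0.505×5.46×5.96 = 80.7.
q = √80.7 = 8.98 m²/s.
V₁ = q/y₁ = 17.8 m/s; Fr₁ = V₁/√(g·y₁) = 7.99.

Fr₁ = 7.99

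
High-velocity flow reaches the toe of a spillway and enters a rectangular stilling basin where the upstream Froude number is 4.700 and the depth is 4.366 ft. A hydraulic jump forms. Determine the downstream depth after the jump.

Fr₁ = 4.700 (given).
Sequent-depth ratio: y₂/y₁ = ½[√(1 + 8Fr₁²) − 1] = ½[√177.72 − 1] = 6.166.
y₂ = 6.166 × 4.366 = 26.92 ft.

y₂ = 26.92 ft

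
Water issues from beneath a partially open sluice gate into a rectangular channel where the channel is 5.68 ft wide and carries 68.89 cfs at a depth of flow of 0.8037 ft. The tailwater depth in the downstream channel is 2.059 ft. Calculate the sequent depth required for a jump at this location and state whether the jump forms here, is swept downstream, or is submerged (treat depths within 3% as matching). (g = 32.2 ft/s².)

q = Q/b = 68.89/5.68 = 12.13 ft²/s; V₁ = q/y₁ = 15.09 ft/s. Fr₁ = V₁/√(g·y₁) = 2.966.
From the momentum equation for a rectangular channel, y₂/y₁ = ½[√(1 + 8Fr₁²) − 1] = ½[√71.399 − 1] = 3.725.
y₂ = 3.725 × 0.8037 = 2.994 ft.
Tailwater y_tw = 2.059 ft: y_tw < y₂, so the jump is swept downstream.

y₂ = 2.994 ft; the jump is swept downstream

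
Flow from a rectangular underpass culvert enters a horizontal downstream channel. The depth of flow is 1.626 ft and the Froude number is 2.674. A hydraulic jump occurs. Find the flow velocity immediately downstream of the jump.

Fr₁ = 2.674 (given).
Bélanger equation: y₂/y₁ = ½[√(1 + 8Fr₁²) − 1] = ½[√58.202 − 1] = 3.315.
y₂ = 3.315 × 1.626 = 5.389 ft.
V₁ = Fr₁·√(g·y₁) = 2.674×√(32.2×1.626) = 19.35 ft/s; q = V₁·y₁ = 31.46 ft²/s.
V₂ = q/y₂ = 31.46/5.389 = 5.838 ft/s.

V₂ = 5.838 ft/s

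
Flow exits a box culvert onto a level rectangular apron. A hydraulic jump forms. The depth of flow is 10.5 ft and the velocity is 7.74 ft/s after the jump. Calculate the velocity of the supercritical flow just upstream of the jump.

Fr₂ = V₂/√(g·y₂) = 7.74/√(32.2×10.5) = 0.421.
Since the conjugate-depth ratio holds either way, y₁/y₂ = ½[√(1 + 8Fr₂²) − 1] = ½[√2.418 − 1] = 0.277.
y₁ = 0.277 × 10.5 = 2.91 ft.
V₁ = q/y₁ = 81.3/2.91 = 27.9 ft/s.

V₁ = 27.9 ft/s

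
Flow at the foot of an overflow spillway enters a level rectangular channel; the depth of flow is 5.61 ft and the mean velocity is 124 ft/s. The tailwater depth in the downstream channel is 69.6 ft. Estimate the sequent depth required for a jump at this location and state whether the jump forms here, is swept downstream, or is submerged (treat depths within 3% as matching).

Fr₁ = V₁/√(g·y₁) = 124/√(32.2×5.61) = 9.23.
From the momentum equation for a rectangular channel, y₂/y₁ = ½[√(1 + 8Fr₁²) − 1] = ½[√681.9 − 1] = 12.6.
y₂ = 12.6 × 5.61 = 70.4 ft.
Tailwater y_tw = 69.6 ft: y_tw ≈ y₂, so the jump forms here.

y₂ = 70.4 ft; the jump forms here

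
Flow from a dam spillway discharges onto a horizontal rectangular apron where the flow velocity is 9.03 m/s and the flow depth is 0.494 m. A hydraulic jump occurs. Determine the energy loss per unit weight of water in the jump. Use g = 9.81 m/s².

ΔE = 1.87 m

Fr₁ = V₁/√(g·y₁) = 9.03/√(9.81×0.494) = 4.10.
Bélanger equation: y₂/y₁ = ½[√(1 + 8Fr₁²) − 1] = ½[√135.6 − 1] = 5.32.
y₂ = 5.32 × 0.494 = 2.63 m.
q = V₁·y₁ = 9.03 × 0.494 = 4.46 m²/s. V₂ = q/y₂ = 4.46/2.63 = 1.70 m/s. E₁ = y₁ + V₁²/2g = 4.65 m; E₂ = y₂ + V₂²/2g = 2.78 m. ΔE = E₁ − E₂ = 1.87 m.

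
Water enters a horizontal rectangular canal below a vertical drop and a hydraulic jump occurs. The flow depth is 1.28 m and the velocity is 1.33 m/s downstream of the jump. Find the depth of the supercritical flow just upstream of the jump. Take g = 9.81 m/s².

y₁ = 0.293 m

Fr₂ = V₂/√(g·y₂) = 1.33/√(9.81×1.28) = 0.375.
Applying the sequent-depth relation in reverse, y₁/y₂ = ½[√(1 + 8Fr₂²) − 1] = ½[√2.127 − 1] = 0.229.
y₁ = 0.229 × 1.28 = 0.293 m.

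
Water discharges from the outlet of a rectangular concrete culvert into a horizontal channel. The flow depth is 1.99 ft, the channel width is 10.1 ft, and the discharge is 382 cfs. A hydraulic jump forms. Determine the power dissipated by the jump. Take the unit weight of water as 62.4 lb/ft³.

q = Q/b = 382/10.1 = 37.8 ft²/s; V₁ = q/y₁ = 19.0 ft/s. Fr₁ = V₁/√(g·y₁) = 2.37.
From the momentum equation for a rectangular channel, y₂/y₁ = ½[√(1 + 8Fr₁²) − 1] = ½[√46.10 − 1] = 2.89.
y₂ = 2.89 × 1.99 = 5.76 ft.
Head loss: ΔE = (y₂ − y₁)³/(4y₁y₂) = (5.76 − 1.99)³/(4×1.99×5.76) = 53.6/45.9 = 1.17 ft.
P = γ·Q·ΔE/550 = 62.4 × 382 × 1.17 / 550 = 50.7 hp.

P = 50.7 hp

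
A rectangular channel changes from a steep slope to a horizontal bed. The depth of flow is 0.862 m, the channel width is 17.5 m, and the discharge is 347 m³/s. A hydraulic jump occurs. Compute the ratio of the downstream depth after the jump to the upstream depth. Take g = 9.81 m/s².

y₂/y₁ = 10.7

q = Q/b = 347/17.5 = 19.8 m²/s; V₁ = q/y₁ = 23.0 m/s. Fr₁ = V₁/√(g·y₁) = 7.91.
Conjugate-depth relation: y₂/y₁ = ½[√(1 + 8Fr₁²) − 1] = ½[√501.6 − 1] = 10.7.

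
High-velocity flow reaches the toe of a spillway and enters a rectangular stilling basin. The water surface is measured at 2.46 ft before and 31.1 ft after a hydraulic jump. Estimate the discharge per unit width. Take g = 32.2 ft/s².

q = 203 ft²/s

For a rectangular channel the momentum equation gives q² = ½·g·y₁·y₂·(y₁ + y₂) = ½×32.2×2.46×31.1×33.6 = 41337.
q = √41337 = 203 ft²/s.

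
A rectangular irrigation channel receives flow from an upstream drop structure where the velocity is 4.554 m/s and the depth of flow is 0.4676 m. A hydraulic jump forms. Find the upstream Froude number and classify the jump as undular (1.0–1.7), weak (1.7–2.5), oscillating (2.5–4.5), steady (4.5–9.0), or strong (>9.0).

Fr₁ = V₁/√(g·y₁) = 4.554/√(9.81×0.4676) = 2.126.
Fr₁ = 2.126 lies in the weak range.

Fr₁ = 2.126; weak jump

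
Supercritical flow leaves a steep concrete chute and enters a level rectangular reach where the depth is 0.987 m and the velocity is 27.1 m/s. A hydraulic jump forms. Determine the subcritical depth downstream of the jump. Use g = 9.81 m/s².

Fr₁ = V₁/√(g·y₁) = 27.1/√(9.81×0.987) = 8.71.
From the momentum equation for a rectangular channel, y₂/y₁ = ½[√(1 + 8Fr₁²) − 1] = ½[√607.8 − 1] = 11.8.
y₂ = 11.8 × 0.987 = 11.7 m.

y₂ = 11.7 m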